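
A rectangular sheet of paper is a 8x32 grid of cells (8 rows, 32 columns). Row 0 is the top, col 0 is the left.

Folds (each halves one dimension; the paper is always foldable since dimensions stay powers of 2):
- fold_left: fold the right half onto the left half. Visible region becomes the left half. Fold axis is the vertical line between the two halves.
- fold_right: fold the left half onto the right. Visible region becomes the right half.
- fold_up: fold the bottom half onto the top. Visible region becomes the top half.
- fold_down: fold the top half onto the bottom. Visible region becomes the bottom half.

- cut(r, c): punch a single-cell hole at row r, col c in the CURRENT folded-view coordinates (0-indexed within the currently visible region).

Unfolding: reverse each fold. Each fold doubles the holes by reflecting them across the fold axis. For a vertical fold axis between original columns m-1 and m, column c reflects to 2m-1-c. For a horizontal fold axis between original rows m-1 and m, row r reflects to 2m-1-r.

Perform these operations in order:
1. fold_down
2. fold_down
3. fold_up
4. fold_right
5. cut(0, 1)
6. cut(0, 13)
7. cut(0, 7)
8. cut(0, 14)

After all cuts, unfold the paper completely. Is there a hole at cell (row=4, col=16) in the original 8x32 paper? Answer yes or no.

Answer: no

Derivation:
Op 1 fold_down: fold axis h@4; visible region now rows[4,8) x cols[0,32) = 4x32
Op 2 fold_down: fold axis h@6; visible region now rows[6,8) x cols[0,32) = 2x32
Op 3 fold_up: fold axis h@7; visible region now rows[6,7) x cols[0,32) = 1x32
Op 4 fold_right: fold axis v@16; visible region now rows[6,7) x cols[16,32) = 1x16
Op 5 cut(0, 1): punch at orig (6,17); cuts so far [(6, 17)]; region rows[6,7) x cols[16,32) = 1x16
Op 6 cut(0, 13): punch at orig (6,29); cuts so far [(6, 17), (6, 29)]; region rows[6,7) x cols[16,32) = 1x16
Op 7 cut(0, 7): punch at orig (6,23); cuts so far [(6, 17), (6, 23), (6, 29)]; region rows[6,7) x cols[16,32) = 1x16
Op 8 cut(0, 14): punch at orig (6,30); cuts so far [(6, 17), (6, 23), (6, 29), (6, 30)]; region rows[6,7) x cols[16,32) = 1x16
Unfold 1 (reflect across v@16): 8 holes -> [(6, 1), (6, 2), (6, 8), (6, 14), (6, 17), (6, 23), (6, 29), (6, 30)]
Unfold 2 (reflect across h@7): 16 holes -> [(6, 1), (6, 2), (6, 8), (6, 14), (6, 17), (6, 23), (6, 29), (6, 30), (7, 1), (7, 2), (7, 8), (7, 14), (7, 17), (7, 23), (7, 29), (7, 30)]
Unfold 3 (reflect across h@6): 32 holes -> [(4, 1), (4, 2), (4, 8), (4, 14), (4, 17), (4, 23), (4, 29), (4, 30), (5, 1), (5, 2), (5, 8), (5, 14), (5, 17), (5, 23), (5, 29), (5, 30), (6, 1), (6, 2), (6, 8), (6, 14), (6, 17), (6, 23), (6, 29), (6, 30), (7, 1), (7, 2), (7, 8), (7, 14), (7, 17), (7, 23), (7, 29), (7, 30)]
Unfold 4 (reflect across h@4): 64 holes -> [(0, 1), (0, 2), (0, 8), (0, 14), (0, 17), (0, 23), (0, 29), (0, 30), (1, 1), (1, 2), (1, 8), (1, 14), (1, 17), (1, 23), (1, 29), (1, 30), (2, 1), (2, 2), (2, 8), (2, 14), (2, 17), (2, 23), (2, 29), (2, 30), (3, 1), (3, 2), (3, 8), (3, 14), (3, 17), (3, 23), (3, 29), (3, 30), (4, 1), (4, 2), (4, 8), (4, 14), (4, 17), (4, 23), (4, 29), (4, 30), (5, 1), (5, 2), (5, 8), (5, 14), (5, 17), (5, 23), (5, 29), (5, 30), (6, 1), (6, 2), (6, 8), (6, 14), (6, 17), (6, 23), (6, 29), (6, 30), (7, 1), (7, 2), (7, 8), (7, 14), (7, 17), (7, 23), (7, 29), (7, 30)]
Holes: [(0, 1), (0, 2), (0, 8), (0, 14), (0, 17), (0, 23), (0, 29), (0, 30), (1, 1), (1, 2), (1, 8), (1, 14), (1, 17), (1, 23), (1, 29), (1, 30), (2, 1), (2, 2), (2, 8), (2, 14), (2, 17), (2, 23), (2, 29), (2, 30), (3, 1), (3, 2), (3, 8), (3, 14), (3, 17), (3, 23), (3, 29), (3, 30), (4, 1), (4, 2), (4, 8), (4, 14), (4, 17), (4, 23), (4, 29), (4, 30), (5, 1), (5, 2), (5, 8), (5, 14), (5, 17), (5, 23), (5, 29), (5, 30), (6, 1), (6, 2), (6, 8), (6, 14), (6, 17), (6, 23), (6, 29), (6, 30), (7, 1), (7, 2), (7, 8), (7, 14), (7, 17), (7, 23), (7, 29), (7, 30)]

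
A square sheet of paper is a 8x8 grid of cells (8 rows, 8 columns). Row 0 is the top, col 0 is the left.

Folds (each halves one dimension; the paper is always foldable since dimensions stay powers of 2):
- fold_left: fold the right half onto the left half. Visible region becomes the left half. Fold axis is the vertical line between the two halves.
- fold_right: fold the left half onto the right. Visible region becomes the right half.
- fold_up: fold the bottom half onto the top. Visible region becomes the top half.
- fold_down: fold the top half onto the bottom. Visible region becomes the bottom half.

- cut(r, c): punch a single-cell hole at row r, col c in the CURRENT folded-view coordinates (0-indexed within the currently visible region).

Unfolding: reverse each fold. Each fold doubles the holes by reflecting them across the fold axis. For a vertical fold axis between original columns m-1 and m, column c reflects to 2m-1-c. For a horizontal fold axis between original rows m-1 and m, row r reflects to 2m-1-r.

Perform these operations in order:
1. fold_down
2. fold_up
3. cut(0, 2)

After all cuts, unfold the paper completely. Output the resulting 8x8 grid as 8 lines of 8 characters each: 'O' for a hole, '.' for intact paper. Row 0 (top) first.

Answer: ..O.....
........
........
..O.....
..O.....
........
........
..O.....

Derivation:
Op 1 fold_down: fold axis h@4; visible region now rows[4,8) x cols[0,8) = 4x8
Op 2 fold_up: fold axis h@6; visible region now rows[4,6) x cols[0,8) = 2x8
Op 3 cut(0, 2): punch at orig (4,2); cuts so far [(4, 2)]; region rows[4,6) x cols[0,8) = 2x8
Unfold 1 (reflect across h@6): 2 holes -> [(4, 2), (7, 2)]
Unfold 2 (reflect across h@4): 4 holes -> [(0, 2), (3, 2), (4, 2), (7, 2)]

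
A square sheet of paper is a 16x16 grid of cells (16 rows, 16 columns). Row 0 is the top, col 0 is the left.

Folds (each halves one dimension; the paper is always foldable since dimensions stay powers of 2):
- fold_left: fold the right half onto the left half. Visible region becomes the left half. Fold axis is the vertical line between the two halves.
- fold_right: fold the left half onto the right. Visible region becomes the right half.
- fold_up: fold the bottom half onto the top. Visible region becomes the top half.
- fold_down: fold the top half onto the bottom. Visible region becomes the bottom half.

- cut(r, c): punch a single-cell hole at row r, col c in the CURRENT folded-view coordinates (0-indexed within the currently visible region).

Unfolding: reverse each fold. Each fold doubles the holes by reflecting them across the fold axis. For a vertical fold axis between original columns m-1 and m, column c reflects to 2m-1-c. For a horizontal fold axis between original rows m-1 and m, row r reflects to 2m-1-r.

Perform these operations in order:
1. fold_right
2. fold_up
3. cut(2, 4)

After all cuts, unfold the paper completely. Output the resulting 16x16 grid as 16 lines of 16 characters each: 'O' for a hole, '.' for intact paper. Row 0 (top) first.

Op 1 fold_right: fold axis v@8; visible region now rows[0,16) x cols[8,16) = 16x8
Op 2 fold_up: fold axis h@8; visible region now rows[0,8) x cols[8,16) = 8x8
Op 3 cut(2, 4): punch at orig (2,12); cuts so far [(2, 12)]; region rows[0,8) x cols[8,16) = 8x8
Unfold 1 (reflect across h@8): 2 holes -> [(2, 12), (13, 12)]
Unfold 2 (reflect across v@8): 4 holes -> [(2, 3), (2, 12), (13, 3), (13, 12)]

Answer: ................
................
...O........O...
................
................
................
................
................
................
................
................
................
................
...O........O...
................
................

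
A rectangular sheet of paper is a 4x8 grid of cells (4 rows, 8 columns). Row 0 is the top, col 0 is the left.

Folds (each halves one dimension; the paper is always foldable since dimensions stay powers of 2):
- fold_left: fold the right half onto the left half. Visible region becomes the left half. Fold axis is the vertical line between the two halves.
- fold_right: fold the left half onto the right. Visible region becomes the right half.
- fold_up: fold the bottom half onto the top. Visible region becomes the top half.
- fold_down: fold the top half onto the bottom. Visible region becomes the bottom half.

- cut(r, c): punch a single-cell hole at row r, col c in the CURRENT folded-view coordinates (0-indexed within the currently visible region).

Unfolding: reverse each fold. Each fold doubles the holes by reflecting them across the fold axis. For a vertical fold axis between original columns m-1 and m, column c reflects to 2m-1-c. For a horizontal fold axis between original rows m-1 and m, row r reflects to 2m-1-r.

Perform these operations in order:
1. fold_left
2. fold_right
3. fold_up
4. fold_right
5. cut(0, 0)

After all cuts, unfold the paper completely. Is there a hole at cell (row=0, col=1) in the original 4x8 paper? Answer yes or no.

Op 1 fold_left: fold axis v@4; visible region now rows[0,4) x cols[0,4) = 4x4
Op 2 fold_right: fold axis v@2; visible region now rows[0,4) x cols[2,4) = 4x2
Op 3 fold_up: fold axis h@2; visible region now rows[0,2) x cols[2,4) = 2x2
Op 4 fold_right: fold axis v@3; visible region now rows[0,2) x cols[3,4) = 2x1
Op 5 cut(0, 0): punch at orig (0,3); cuts so far [(0, 3)]; region rows[0,2) x cols[3,4) = 2x1
Unfold 1 (reflect across v@3): 2 holes -> [(0, 2), (0, 3)]
Unfold 2 (reflect across h@2): 4 holes -> [(0, 2), (0, 3), (3, 2), (3, 3)]
Unfold 3 (reflect across v@2): 8 holes -> [(0, 0), (0, 1), (0, 2), (0, 3), (3, 0), (3, 1), (3, 2), (3, 3)]
Unfold 4 (reflect across v@4): 16 holes -> [(0, 0), (0, 1), (0, 2), (0, 3), (0, 4), (0, 5), (0, 6), (0, 7), (3, 0), (3, 1), (3, 2), (3, 3), (3, 4), (3, 5), (3, 6), (3, 7)]
Holes: [(0, 0), (0, 1), (0, 2), (0, 3), (0, 4), (0, 5), (0, 6), (0, 7), (3, 0), (3, 1), (3, 2), (3, 3), (3, 4), (3, 5), (3, 6), (3, 7)]

Answer: yes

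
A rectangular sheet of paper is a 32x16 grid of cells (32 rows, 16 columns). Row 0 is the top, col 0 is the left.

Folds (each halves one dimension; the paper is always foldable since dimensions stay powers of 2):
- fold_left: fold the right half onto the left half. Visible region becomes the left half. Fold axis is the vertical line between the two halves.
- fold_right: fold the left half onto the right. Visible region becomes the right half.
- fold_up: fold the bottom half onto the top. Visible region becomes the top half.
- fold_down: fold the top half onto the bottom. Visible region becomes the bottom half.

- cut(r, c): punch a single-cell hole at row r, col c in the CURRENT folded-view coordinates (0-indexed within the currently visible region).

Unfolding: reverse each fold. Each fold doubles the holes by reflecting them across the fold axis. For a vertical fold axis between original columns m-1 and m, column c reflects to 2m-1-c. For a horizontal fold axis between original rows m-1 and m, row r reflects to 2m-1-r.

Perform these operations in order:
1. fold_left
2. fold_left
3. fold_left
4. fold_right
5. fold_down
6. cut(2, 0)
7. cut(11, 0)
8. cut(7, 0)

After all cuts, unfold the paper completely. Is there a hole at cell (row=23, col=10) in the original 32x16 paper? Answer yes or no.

Op 1 fold_left: fold axis v@8; visible region now rows[0,32) x cols[0,8) = 32x8
Op 2 fold_left: fold axis v@4; visible region now rows[0,32) x cols[0,4) = 32x4
Op 3 fold_left: fold axis v@2; visible region now rows[0,32) x cols[0,2) = 32x2
Op 4 fold_right: fold axis v@1; visible region now rows[0,32) x cols[1,2) = 32x1
Op 5 fold_down: fold axis h@16; visible region now rows[16,32) x cols[1,2) = 16x1
Op 6 cut(2, 0): punch at orig (18,1); cuts so far [(18, 1)]; region rows[16,32) x cols[1,2) = 16x1
Op 7 cut(11, 0): punch at orig (27,1); cuts so far [(18, 1), (27, 1)]; region rows[16,32) x cols[1,2) = 16x1
Op 8 cut(7, 0): punch at orig (23,1); cuts so far [(18, 1), (23, 1), (27, 1)]; region rows[16,32) x cols[1,2) = 16x1
Unfold 1 (reflect across h@16): 6 holes -> [(4, 1), (8, 1), (13, 1), (18, 1), (23, 1), (27, 1)]
Unfold 2 (reflect across v@1): 12 holes -> [(4, 0), (4, 1), (8, 0), (8, 1), (13, 0), (13, 1), (18, 0), (18, 1), (23, 0), (23, 1), (27, 0), (27, 1)]
Unfold 3 (reflect across v@2): 24 holes -> [(4, 0), (4, 1), (4, 2), (4, 3), (8, 0), (8, 1), (8, 2), (8, 3), (13, 0), (13, 1), (13, 2), (13, 3), (18, 0), (18, 1), (18, 2), (18, 3), (23, 0), (23, 1), (23, 2), (23, 3), (27, 0), (27, 1), (27, 2), (27, 3)]
Unfold 4 (reflect across v@4): 48 holes -> [(4, 0), (4, 1), (4, 2), (4, 3), (4, 4), (4, 5), (4, 6), (4, 7), (8, 0), (8, 1), (8, 2), (8, 3), (8, 4), (8, 5), (8, 6), (8, 7), (13, 0), (13, 1), (13, 2), (13, 3), (13, 4), (13, 5), (13, 6), (13, 7), (18, 0), (18, 1), (18, 2), (18, 3), (18, 4), (18, 5), (18, 6), (18, 7), (23, 0), (23, 1), (23, 2), (23, 3), (23, 4), (23, 5), (23, 6), (23, 7), (27, 0), (27, 1), (27, 2), (27, 3), (27, 4), (27, 5), (27, 6), (27, 7)]
Unfold 5 (reflect across v@8): 96 holes -> [(4, 0), (4, 1), (4, 2), (4, 3), (4, 4), (4, 5), (4, 6), (4, 7), (4, 8), (4, 9), (4, 10), (4, 11), (4, 12), (4, 13), (4, 14), (4, 15), (8, 0), (8, 1), (8, 2), (8, 3), (8, 4), (8, 5), (8, 6), (8, 7), (8, 8), (8, 9), (8, 10), (8, 11), (8, 12), (8, 13), (8, 14), (8, 15), (13, 0), (13, 1), (13, 2), (13, 3), (13, 4), (13, 5), (13, 6), (13, 7), (13, 8), (13, 9), (13, 10), (13, 11), (13, 12), (13, 13), (13, 14), (13, 15), (18, 0), (18, 1), (18, 2), (18, 3), (18, 4), (18, 5), (18, 6), (18, 7), (18, 8), (18, 9), (18, 10), (18, 11), (18, 12), (18, 13), (18, 14), (18, 15), (23, 0), (23, 1), (23, 2), (23, 3), (23, 4), (23, 5), (23, 6), (23, 7), (23, 8), (23, 9), (23, 10), (23, 11), (23, 12), (23, 13), (23, 14), (23, 15), (27, 0), (27, 1), (27, 2), (27, 3), (27, 4), (27, 5), (27, 6), (27, 7), (27, 8), (27, 9), (27, 10), (27, 11), (27, 12), (27, 13), (27, 14), (27, 15)]
Holes: [(4, 0), (4, 1), (4, 2), (4, 3), (4, 4), (4, 5), (4, 6), (4, 7), (4, 8), (4, 9), (4, 10), (4, 11), (4, 12), (4, 13), (4, 14), (4, 15), (8, 0), (8, 1), (8, 2), (8, 3), (8, 4), (8, 5), (8, 6), (8, 7), (8, 8), (8, 9), (8, 10), (8, 11), (8, 12), (8, 13), (8, 14), (8, 15), (13, 0), (13, 1), (13, 2), (13, 3), (13, 4), (13, 5), (13, 6), (13, 7), (13, 8), (13, 9), (13, 10), (13, 11), (13, 12), (13, 13), (13, 14), (13, 15), (18, 0), (18, 1), (18, 2), (18, 3), (18, 4), (18, 5), (18, 6), (18, 7), (18, 8), (18, 9), (18, 10), (18, 11), (18, 12), (18, 13), (18, 14), (18, 15), (23, 0), (23, 1), (23, 2), (23, 3), (23, 4), (23, 5), (23, 6), (23, 7), (23, 8), (23, 9), (23, 10), (23, 11), (23, 12), (23, 13), (23, 14), (23, 15), (27, 0), (27, 1), (27, 2), (27, 3), (27, 4), (27, 5), (27, 6), (27, 7), (27, 8), (27, 9), (27, 10), (27, 11), (27, 12), (27, 13), (27, 14), (27, 15)]

Answer: yes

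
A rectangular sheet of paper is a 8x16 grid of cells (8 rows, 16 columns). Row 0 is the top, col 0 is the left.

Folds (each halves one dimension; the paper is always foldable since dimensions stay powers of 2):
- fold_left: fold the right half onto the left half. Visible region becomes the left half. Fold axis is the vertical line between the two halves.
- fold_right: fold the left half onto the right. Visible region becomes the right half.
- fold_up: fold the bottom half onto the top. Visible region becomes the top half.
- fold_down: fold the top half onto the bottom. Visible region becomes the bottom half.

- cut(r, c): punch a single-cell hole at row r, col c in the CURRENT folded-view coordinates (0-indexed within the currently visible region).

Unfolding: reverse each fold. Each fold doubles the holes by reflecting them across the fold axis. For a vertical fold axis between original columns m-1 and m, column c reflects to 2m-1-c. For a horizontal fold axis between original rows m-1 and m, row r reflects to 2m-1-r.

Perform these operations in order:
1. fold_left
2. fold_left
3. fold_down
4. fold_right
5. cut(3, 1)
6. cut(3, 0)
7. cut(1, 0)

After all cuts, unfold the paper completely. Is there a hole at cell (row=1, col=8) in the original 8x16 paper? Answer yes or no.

Op 1 fold_left: fold axis v@8; visible region now rows[0,8) x cols[0,8) = 8x8
Op 2 fold_left: fold axis v@4; visible region now rows[0,8) x cols[0,4) = 8x4
Op 3 fold_down: fold axis h@4; visible region now rows[4,8) x cols[0,4) = 4x4
Op 4 fold_right: fold axis v@2; visible region now rows[4,8) x cols[2,4) = 4x2
Op 5 cut(3, 1): punch at orig (7,3); cuts so far [(7, 3)]; region rows[4,8) x cols[2,4) = 4x2
Op 6 cut(3, 0): punch at orig (7,2); cuts so far [(7, 2), (7, 3)]; region rows[4,8) x cols[2,4) = 4x2
Op 7 cut(1, 0): punch at orig (5,2); cuts so far [(5, 2), (7, 2), (7, 3)]; region rows[4,8) x cols[2,4) = 4x2
Unfold 1 (reflect across v@2): 6 holes -> [(5, 1), (5, 2), (7, 0), (7, 1), (7, 2), (7, 3)]
Unfold 2 (reflect across h@4): 12 holes -> [(0, 0), (0, 1), (0, 2), (0, 3), (2, 1), (2, 2), (5, 1), (5, 2), (7, 0), (7, 1), (7, 2), (7, 3)]
Unfold 3 (reflect across v@4): 24 holes -> [(0, 0), (0, 1), (0, 2), (0, 3), (0, 4), (0, 5), (0, 6), (0, 7), (2, 1), (2, 2), (2, 5), (2, 6), (5, 1), (5, 2), (5, 5), (5, 6), (7, 0), (7, 1), (7, 2), (7, 3), (7, 4), (7, 5), (7, 6), (7, 7)]
Unfold 4 (reflect across v@8): 48 holes -> [(0, 0), (0, 1), (0, 2), (0, 3), (0, 4), (0, 5), (0, 6), (0, 7), (0, 8), (0, 9), (0, 10), (0, 11), (0, 12), (0, 13), (0, 14), (0, 15), (2, 1), (2, 2), (2, 5), (2, 6), (2, 9), (2, 10), (2, 13), (2, 14), (5, 1), (5, 2), (5, 5), (5, 6), (5, 9), (5, 10), (5, 13), (5, 14), (7, 0), (7, 1), (7, 2), (7, 3), (7, 4), (7, 5), (7, 6), (7, 7), (7, 8), (7, 9), (7, 10), (7, 11), (7, 12), (7, 13), (7, 14), (7, 15)]
Holes: [(0, 0), (0, 1), (0, 2), (0, 3), (0, 4), (0, 5), (0, 6), (0, 7), (0, 8), (0, 9), (0, 10), (0, 11), (0, 12), (0, 13), (0, 14), (0, 15), (2, 1), (2, 2), (2, 5), (2, 6), (2, 9), (2, 10), (2, 13), (2, 14), (5, 1), (5, 2), (5, 5), (5, 6), (5, 9), (5, 10), (5, 13), (5, 14), (7, 0), (7, 1), (7, 2), (7, 3), (7, 4), (7, 5), (7, 6), (7, 7), (7, 8), (7, 9), (7, 10), (7, 11), (7, 12), (7, 13), (7, 14), (7, 15)]

Answer: no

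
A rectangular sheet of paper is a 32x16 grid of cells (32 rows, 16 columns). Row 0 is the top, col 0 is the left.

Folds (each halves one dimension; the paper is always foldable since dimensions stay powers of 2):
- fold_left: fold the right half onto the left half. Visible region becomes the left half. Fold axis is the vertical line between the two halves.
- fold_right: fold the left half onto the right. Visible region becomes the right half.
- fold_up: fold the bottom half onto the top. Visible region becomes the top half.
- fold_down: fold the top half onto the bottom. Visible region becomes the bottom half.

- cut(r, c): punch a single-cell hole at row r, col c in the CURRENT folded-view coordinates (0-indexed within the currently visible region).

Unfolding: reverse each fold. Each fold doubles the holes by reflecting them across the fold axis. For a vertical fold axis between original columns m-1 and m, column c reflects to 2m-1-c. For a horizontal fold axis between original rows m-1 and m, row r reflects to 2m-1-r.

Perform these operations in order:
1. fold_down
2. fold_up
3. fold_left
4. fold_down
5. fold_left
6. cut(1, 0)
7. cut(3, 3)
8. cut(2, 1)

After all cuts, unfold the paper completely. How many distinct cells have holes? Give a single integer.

Op 1 fold_down: fold axis h@16; visible region now rows[16,32) x cols[0,16) = 16x16
Op 2 fold_up: fold axis h@24; visible region now rows[16,24) x cols[0,16) = 8x16
Op 3 fold_left: fold axis v@8; visible region now rows[16,24) x cols[0,8) = 8x8
Op 4 fold_down: fold axis h@20; visible region now rows[20,24) x cols[0,8) = 4x8
Op 5 fold_left: fold axis v@4; visible region now rows[20,24) x cols[0,4) = 4x4
Op 6 cut(1, 0): punch at orig (21,0); cuts so far [(21, 0)]; region rows[20,24) x cols[0,4) = 4x4
Op 7 cut(3, 3): punch at orig (23,3); cuts so far [(21, 0), (23, 3)]; region rows[20,24) x cols[0,4) = 4x4
Op 8 cut(2, 1): punch at orig (22,1); cuts so far [(21, 0), (22, 1), (23, 3)]; region rows[20,24) x cols[0,4) = 4x4
Unfold 1 (reflect across v@4): 6 holes -> [(21, 0), (21, 7), (22, 1), (22, 6), (23, 3), (23, 4)]
Unfold 2 (reflect across h@20): 12 holes -> [(16, 3), (16, 4), (17, 1), (17, 6), (18, 0), (18, 7), (21, 0), (21, 7), (22, 1), (22, 6), (23, 3), (23, 4)]
Unfold 3 (reflect across v@8): 24 holes -> [(16, 3), (16, 4), (16, 11), (16, 12), (17, 1), (17, 6), (17, 9), (17, 14), (18, 0), (18, 7), (18, 8), (18, 15), (21, 0), (21, 7), (21, 8), (21, 15), (22, 1), (22, 6), (22, 9), (22, 14), (23, 3), (23, 4), (23, 11), (23, 12)]
Unfold 4 (reflect across h@24): 48 holes -> [(16, 3), (16, 4), (16, 11), (16, 12), (17, 1), (17, 6), (17, 9), (17, 14), (18, 0), (18, 7), (18, 8), (18, 15), (21, 0), (21, 7), (21, 8), (21, 15), (22, 1), (22, 6), (22, 9), (22, 14), (23, 3), (23, 4), (23, 11), (23, 12), (24, 3), (24, 4), (24, 11), (24, 12), (25, 1), (25, 6), (25, 9), (25, 14), (26, 0), (26, 7), (26, 8), (26, 15), (29, 0), (29, 7), (29, 8), (29, 15), (30, 1), (30, 6), (30, 9), (30, 14), (31, 3), (31, 4), (31, 11), (31, 12)]
Unfold 5 (reflect across h@16): 96 holes -> [(0, 3), (0, 4), (0, 11), (0, 12), (1, 1), (1, 6), (1, 9), (1, 14), (2, 0), (2, 7), (2, 8), (2, 15), (5, 0), (5, 7), (5, 8), (5, 15), (6, 1), (6, 6), (6, 9), (6, 14), (7, 3), (7, 4), (7, 11), (7, 12), (8, 3), (8, 4), (8, 11), (8, 12), (9, 1), (9, 6), (9, 9), (9, 14), (10, 0), (10, 7), (10, 8), (10, 15), (13, 0), (13, 7), (13, 8), (13, 15), (14, 1), (14, 6), (14, 9), (14, 14), (15, 3), (15, 4), (15, 11), (15, 12), (16, 3), (16, 4), (16, 11), (16, 12), (17, 1), (17, 6), (17, 9), (17, 14), (18, 0), (18, 7), (18, 8), (18, 15), (21, 0), (21, 7), (21, 8), (21, 15), (22, 1), (22, 6), (22, 9), (22, 14), (23, 3), (23, 4), (23, 11), (23, 12), (24, 3), (24, 4), (24, 11), (24, 12), (25, 1), (25, 6), (25, 9), (25, 14), (26, 0), (26, 7), (26, 8), (26, 15), (29, 0), (29, 7), (29, 8), (29, 15), (30, 1), (30, 6), (30, 9), (30, 14), (31, 3), (31, 4), (31, 11), (31, 12)]

Answer: 96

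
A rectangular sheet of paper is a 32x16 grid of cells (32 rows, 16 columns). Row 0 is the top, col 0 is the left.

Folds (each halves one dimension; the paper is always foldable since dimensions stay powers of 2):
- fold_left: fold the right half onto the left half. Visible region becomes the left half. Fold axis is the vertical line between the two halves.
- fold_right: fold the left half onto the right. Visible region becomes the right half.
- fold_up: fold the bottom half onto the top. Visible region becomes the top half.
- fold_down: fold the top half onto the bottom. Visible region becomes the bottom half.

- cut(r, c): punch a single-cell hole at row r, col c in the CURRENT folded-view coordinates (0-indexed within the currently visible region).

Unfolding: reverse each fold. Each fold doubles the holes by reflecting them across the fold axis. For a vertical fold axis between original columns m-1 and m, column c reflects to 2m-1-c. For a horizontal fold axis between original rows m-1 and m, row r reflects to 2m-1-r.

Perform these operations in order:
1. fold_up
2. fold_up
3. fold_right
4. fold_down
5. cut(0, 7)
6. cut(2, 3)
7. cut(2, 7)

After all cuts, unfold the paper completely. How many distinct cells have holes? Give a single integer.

Answer: 48

Derivation:
Op 1 fold_up: fold axis h@16; visible region now rows[0,16) x cols[0,16) = 16x16
Op 2 fold_up: fold axis h@8; visible region now rows[0,8) x cols[0,16) = 8x16
Op 3 fold_right: fold axis v@8; visible region now rows[0,8) x cols[8,16) = 8x8
Op 4 fold_down: fold axis h@4; visible region now rows[4,8) x cols[8,16) = 4x8
Op 5 cut(0, 7): punch at orig (4,15); cuts so far [(4, 15)]; region rows[4,8) x cols[8,16) = 4x8
Op 6 cut(2, 3): punch at orig (6,11); cuts so far [(4, 15), (6, 11)]; region rows[4,8) x cols[8,16) = 4x8
Op 7 cut(2, 7): punch at orig (6,15); cuts so far [(4, 15), (6, 11), (6, 15)]; region rows[4,8) x cols[8,16) = 4x8
Unfold 1 (reflect across h@4): 6 holes -> [(1, 11), (1, 15), (3, 15), (4, 15), (6, 11), (6, 15)]
Unfold 2 (reflect across v@8): 12 holes -> [(1, 0), (1, 4), (1, 11), (1, 15), (3, 0), (3, 15), (4, 0), (4, 15), (6, 0), (6, 4), (6, 11), (6, 15)]
Unfold 3 (reflect across h@8): 24 holes -> [(1, 0), (1, 4), (1, 11), (1, 15), (3, 0), (3, 15), (4, 0), (4, 15), (6, 0), (6, 4), (6, 11), (6, 15), (9, 0), (9, 4), (9, 11), (9, 15), (11, 0), (11, 15), (12, 0), (12, 15), (14, 0), (14, 4), (14, 11), (14, 15)]
Unfold 4 (reflect across h@16): 48 holes -> [(1, 0), (1, 4), (1, 11), (1, 15), (3, 0), (3, 15), (4, 0), (4, 15), (6, 0), (6, 4), (6, 11), (6, 15), (9, 0), (9, 4), (9, 11), (9, 15), (11, 0), (11, 15), (12, 0), (12, 15), (14, 0), (14, 4), (14, 11), (14, 15), (17, 0), (17, 4), (17, 11), (17, 15), (19, 0), (19, 15), (20, 0), (20, 15), (22, 0), (22, 4), (22, 11), (22, 15), (25, 0), (25, 4), (25, 11), (25, 15), (27, 0), (27, 15), (28, 0), (28, 15), (30, 0), (30, 4), (30, 11), (30, 15)]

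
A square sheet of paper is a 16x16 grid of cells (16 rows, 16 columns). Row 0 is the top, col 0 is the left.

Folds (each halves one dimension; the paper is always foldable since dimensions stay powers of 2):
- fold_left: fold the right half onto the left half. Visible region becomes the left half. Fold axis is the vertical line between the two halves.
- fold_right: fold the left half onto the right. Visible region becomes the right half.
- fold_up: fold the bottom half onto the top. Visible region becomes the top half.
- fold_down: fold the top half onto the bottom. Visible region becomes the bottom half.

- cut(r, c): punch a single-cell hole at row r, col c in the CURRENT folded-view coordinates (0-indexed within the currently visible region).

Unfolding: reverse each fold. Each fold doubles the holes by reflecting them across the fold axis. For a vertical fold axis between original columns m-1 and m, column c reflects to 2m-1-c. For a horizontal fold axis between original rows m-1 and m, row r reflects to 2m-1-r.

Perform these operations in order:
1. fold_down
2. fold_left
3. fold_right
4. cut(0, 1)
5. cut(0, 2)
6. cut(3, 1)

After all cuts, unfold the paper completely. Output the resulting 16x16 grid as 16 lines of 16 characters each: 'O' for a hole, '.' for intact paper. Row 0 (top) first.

Answer: ................
................
................
................
..O..O....O..O..
................
................
.OO..OO..OO..OO.
.OO..OO..OO..OO.
................
................
..O..O....O..O..
................
................
................
................

Derivation:
Op 1 fold_down: fold axis h@8; visible region now rows[8,16) x cols[0,16) = 8x16
Op 2 fold_left: fold axis v@8; visible region now rows[8,16) x cols[0,8) = 8x8
Op 3 fold_right: fold axis v@4; visible region now rows[8,16) x cols[4,8) = 8x4
Op 4 cut(0, 1): punch at orig (8,5); cuts so far [(8, 5)]; region rows[8,16) x cols[4,8) = 8x4
Op 5 cut(0, 2): punch at orig (8,6); cuts so far [(8, 5), (8, 6)]; region rows[8,16) x cols[4,8) = 8x4
Op 6 cut(3, 1): punch at orig (11,5); cuts so far [(8, 5), (8, 6), (11, 5)]; region rows[8,16) x cols[4,8) = 8x4
Unfold 1 (reflect across v@4): 6 holes -> [(8, 1), (8, 2), (8, 5), (8, 6), (11, 2), (11, 5)]
Unfold 2 (reflect across v@8): 12 holes -> [(8, 1), (8, 2), (8, 5), (8, 6), (8, 9), (8, 10), (8, 13), (8, 14), (11, 2), (11, 5), (11, 10), (11, 13)]
Unfold 3 (reflect across h@8): 24 holes -> [(4, 2), (4, 5), (4, 10), (4, 13), (7, 1), (7, 2), (7, 5), (7, 6), (7, 9), (7, 10), (7, 13), (7, 14), (8, 1), (8, 2), (8, 5), (8, 6), (8, 9), (8, 10), (8, 13), (8, 14), (11, 2), (11, 5), (11, 10), (11, 13)]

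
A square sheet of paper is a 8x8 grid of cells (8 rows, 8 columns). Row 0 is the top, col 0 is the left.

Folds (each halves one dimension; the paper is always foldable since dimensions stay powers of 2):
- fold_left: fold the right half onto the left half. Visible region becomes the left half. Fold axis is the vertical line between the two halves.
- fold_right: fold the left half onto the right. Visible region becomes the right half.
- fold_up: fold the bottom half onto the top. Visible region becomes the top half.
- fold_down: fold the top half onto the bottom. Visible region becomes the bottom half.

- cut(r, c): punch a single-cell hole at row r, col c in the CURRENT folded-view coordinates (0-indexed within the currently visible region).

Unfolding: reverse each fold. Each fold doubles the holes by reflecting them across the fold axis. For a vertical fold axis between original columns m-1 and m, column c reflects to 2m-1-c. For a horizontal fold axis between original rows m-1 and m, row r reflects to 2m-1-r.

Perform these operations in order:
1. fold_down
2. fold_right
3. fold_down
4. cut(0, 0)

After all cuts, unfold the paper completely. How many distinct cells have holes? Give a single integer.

Op 1 fold_down: fold axis h@4; visible region now rows[4,8) x cols[0,8) = 4x8
Op 2 fold_right: fold axis v@4; visible region now rows[4,8) x cols[4,8) = 4x4
Op 3 fold_down: fold axis h@6; visible region now rows[6,8) x cols[4,8) = 2x4
Op 4 cut(0, 0): punch at orig (6,4); cuts so far [(6, 4)]; region rows[6,8) x cols[4,8) = 2x4
Unfold 1 (reflect across h@6): 2 holes -> [(5, 4), (6, 4)]
Unfold 2 (reflect across v@4): 4 holes -> [(5, 3), (5, 4), (6, 3), (6, 4)]
Unfold 3 (reflect across h@4): 8 holes -> [(1, 3), (1, 4), (2, 3), (2, 4), (5, 3), (5, 4), (6, 3), (6, 4)]

Answer: 8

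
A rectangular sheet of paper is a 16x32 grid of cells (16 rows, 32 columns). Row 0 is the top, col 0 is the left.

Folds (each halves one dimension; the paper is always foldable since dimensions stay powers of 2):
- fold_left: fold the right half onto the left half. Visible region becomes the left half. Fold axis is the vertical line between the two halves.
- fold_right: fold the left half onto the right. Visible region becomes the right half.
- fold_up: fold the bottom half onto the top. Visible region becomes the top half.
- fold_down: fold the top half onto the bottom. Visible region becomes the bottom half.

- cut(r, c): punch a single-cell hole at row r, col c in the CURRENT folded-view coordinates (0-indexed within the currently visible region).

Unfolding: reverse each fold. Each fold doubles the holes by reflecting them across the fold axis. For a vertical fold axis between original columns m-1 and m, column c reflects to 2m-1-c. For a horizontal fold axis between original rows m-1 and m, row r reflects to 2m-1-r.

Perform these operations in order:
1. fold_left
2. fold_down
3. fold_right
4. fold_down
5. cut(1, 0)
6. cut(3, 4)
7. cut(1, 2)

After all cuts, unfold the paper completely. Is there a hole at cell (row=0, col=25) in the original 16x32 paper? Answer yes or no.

Op 1 fold_left: fold axis v@16; visible region now rows[0,16) x cols[0,16) = 16x16
Op 2 fold_down: fold axis h@8; visible region now rows[8,16) x cols[0,16) = 8x16
Op 3 fold_right: fold axis v@8; visible region now rows[8,16) x cols[8,16) = 8x8
Op 4 fold_down: fold axis h@12; visible region now rows[12,16) x cols[8,16) = 4x8
Op 5 cut(1, 0): punch at orig (13,8); cuts so far [(13, 8)]; region rows[12,16) x cols[8,16) = 4x8
Op 6 cut(3, 4): punch at orig (15,12); cuts so far [(13, 8), (15, 12)]; region rows[12,16) x cols[8,16) = 4x8
Op 7 cut(1, 2): punch at orig (13,10); cuts so far [(13, 8), (13, 10), (15, 12)]; region rows[12,16) x cols[8,16) = 4x8
Unfold 1 (reflect across h@12): 6 holes -> [(8, 12), (10, 8), (10, 10), (13, 8), (13, 10), (15, 12)]
Unfold 2 (reflect across v@8): 12 holes -> [(8, 3), (8, 12), (10, 5), (10, 7), (10, 8), (10, 10), (13, 5), (13, 7), (13, 8), (13, 10), (15, 3), (15, 12)]
Unfold 3 (reflect across h@8): 24 holes -> [(0, 3), (0, 12), (2, 5), (2, 7), (2, 8), (2, 10), (5, 5), (5, 7), (5, 8), (5, 10), (7, 3), (7, 12), (8, 3), (8, 12), (10, 5), (10, 7), (10, 8), (10, 10), (13, 5), (13, 7), (13, 8), (13, 10), (15, 3), (15, 12)]
Unfold 4 (reflect across v@16): 48 holes -> [(0, 3), (0, 12), (0, 19), (0, 28), (2, 5), (2, 7), (2, 8), (2, 10), (2, 21), (2, 23), (2, 24), (2, 26), (5, 5), (5, 7), (5, 8), (5, 10), (5, 21), (5, 23), (5, 24), (5, 26), (7, 3), (7, 12), (7, 19), (7, 28), (8, 3), (8, 12), (8, 19), (8, 28), (10, 5), (10, 7), (10, 8), (10, 10), (10, 21), (10, 23), (10, 24), (10, 26), (13, 5), (13, 7), (13, 8), (13, 10), (13, 21), (13, 23), (13, 24), (13, 26), (15, 3), (15, 12), (15, 19), (15, 28)]
Holes: [(0, 3), (0, 12), (0, 19), (0, 28), (2, 5), (2, 7), (2, 8), (2, 10), (2, 21), (2, 23), (2, 24), (2, 26), (5, 5), (5, 7), (5, 8), (5, 10), (5, 21), (5, 23), (5, 24), (5, 26), (7, 3), (7, 12), (7, 19), (7, 28), (8, 3), (8, 12), (8, 19), (8, 28), (10, 5), (10, 7), (10, 8), (10, 10), (10, 21), (10, 23), (10, 24), (10, 26), (13, 5), (13, 7), (13, 8), (13, 10), (13, 21), (13, 23), (13, 24), (13, 26), (15, 3), (15, 12), (15, 19), (15, 28)]

Answer: no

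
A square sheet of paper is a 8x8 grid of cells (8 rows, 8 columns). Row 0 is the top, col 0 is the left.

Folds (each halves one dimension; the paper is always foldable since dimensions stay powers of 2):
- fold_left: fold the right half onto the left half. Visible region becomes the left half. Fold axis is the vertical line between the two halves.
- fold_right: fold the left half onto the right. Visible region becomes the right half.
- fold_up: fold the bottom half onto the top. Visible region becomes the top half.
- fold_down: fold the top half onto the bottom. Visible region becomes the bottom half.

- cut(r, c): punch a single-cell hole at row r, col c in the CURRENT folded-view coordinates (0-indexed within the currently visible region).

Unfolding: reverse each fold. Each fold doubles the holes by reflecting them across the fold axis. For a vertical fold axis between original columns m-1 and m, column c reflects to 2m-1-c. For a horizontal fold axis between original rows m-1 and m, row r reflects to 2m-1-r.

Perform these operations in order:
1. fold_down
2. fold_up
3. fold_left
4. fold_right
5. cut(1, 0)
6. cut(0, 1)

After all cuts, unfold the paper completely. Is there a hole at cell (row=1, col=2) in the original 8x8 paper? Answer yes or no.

Op 1 fold_down: fold axis h@4; visible region now rows[4,8) x cols[0,8) = 4x8
Op 2 fold_up: fold axis h@6; visible region now rows[4,6) x cols[0,8) = 2x8
Op 3 fold_left: fold axis v@4; visible region now rows[4,6) x cols[0,4) = 2x4
Op 4 fold_right: fold axis v@2; visible region now rows[4,6) x cols[2,4) = 2x2
Op 5 cut(1, 0): punch at orig (5,2); cuts so far [(5, 2)]; region rows[4,6) x cols[2,4) = 2x2
Op 6 cut(0, 1): punch at orig (4,3); cuts so far [(4, 3), (5, 2)]; region rows[4,6) x cols[2,4) = 2x2
Unfold 1 (reflect across v@2): 4 holes -> [(4, 0), (4, 3), (5, 1), (5, 2)]
Unfold 2 (reflect across v@4): 8 holes -> [(4, 0), (4, 3), (4, 4), (4, 7), (5, 1), (5, 2), (5, 5), (5, 6)]
Unfold 3 (reflect across h@6): 16 holes -> [(4, 0), (4, 3), (4, 4), (4, 7), (5, 1), (5, 2), (5, 5), (5, 6), (6, 1), (6, 2), (6, 5), (6, 6), (7, 0), (7, 3), (7, 4), (7, 7)]
Unfold 4 (reflect across h@4): 32 holes -> [(0, 0), (0, 3), (0, 4), (0, 7), (1, 1), (1, 2), (1, 5), (1, 6), (2, 1), (2, 2), (2, 5), (2, 6), (3, 0), (3, 3), (3, 4), (3, 7), (4, 0), (4, 3), (4, 4), (4, 7), (5, 1), (5, 2), (5, 5), (5, 6), (6, 1), (6, 2), (6, 5), (6, 6), (7, 0), (7, 3), (7, 4), (7, 7)]
Holes: [(0, 0), (0, 3), (0, 4), (0, 7), (1, 1), (1, 2), (1, 5), (1, 6), (2, 1), (2, 2), (2, 5), (2, 6), (3, 0), (3, 3), (3, 4), (3, 7), (4, 0), (4, 3), (4, 4), (4, 7), (5, 1), (5, 2), (5, 5), (5, 6), (6, 1), (6, 2), (6, 5), (6, 6), (7, 0), (7, 3), (7, 4), (7, 7)]

Answer: yes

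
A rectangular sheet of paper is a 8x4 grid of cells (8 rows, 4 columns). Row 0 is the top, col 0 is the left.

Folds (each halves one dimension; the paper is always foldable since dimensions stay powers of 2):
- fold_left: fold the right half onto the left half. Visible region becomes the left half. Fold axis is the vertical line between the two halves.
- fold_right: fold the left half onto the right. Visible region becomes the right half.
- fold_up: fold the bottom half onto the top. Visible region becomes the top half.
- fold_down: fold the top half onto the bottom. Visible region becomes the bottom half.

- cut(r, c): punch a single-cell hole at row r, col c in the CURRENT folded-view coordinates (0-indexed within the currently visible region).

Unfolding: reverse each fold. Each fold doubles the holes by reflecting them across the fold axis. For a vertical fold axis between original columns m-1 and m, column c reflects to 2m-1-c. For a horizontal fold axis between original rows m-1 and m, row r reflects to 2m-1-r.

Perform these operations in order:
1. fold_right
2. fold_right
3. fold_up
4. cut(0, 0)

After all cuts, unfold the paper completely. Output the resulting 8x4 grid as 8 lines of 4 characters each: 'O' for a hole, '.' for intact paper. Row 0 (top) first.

Answer: OOOO
....
....
....
....
....
....
OOOO

Derivation:
Op 1 fold_right: fold axis v@2; visible region now rows[0,8) x cols[2,4) = 8x2
Op 2 fold_right: fold axis v@3; visible region now rows[0,8) x cols[3,4) = 8x1
Op 3 fold_up: fold axis h@4; visible region now rows[0,4) x cols[3,4) = 4x1
Op 4 cut(0, 0): punch at orig (0,3); cuts so far [(0, 3)]; region rows[0,4) x cols[3,4) = 4x1
Unfold 1 (reflect across h@4): 2 holes -> [(0, 3), (7, 3)]
Unfold 2 (reflect across v@3): 4 holes -> [(0, 2), (0, 3), (7, 2), (7, 3)]
Unfold 3 (reflect across v@2): 8 holes -> [(0, 0), (0, 1), (0, 2), (0, 3), (7, 0), (7, 1), (7, 2), (7, 3)]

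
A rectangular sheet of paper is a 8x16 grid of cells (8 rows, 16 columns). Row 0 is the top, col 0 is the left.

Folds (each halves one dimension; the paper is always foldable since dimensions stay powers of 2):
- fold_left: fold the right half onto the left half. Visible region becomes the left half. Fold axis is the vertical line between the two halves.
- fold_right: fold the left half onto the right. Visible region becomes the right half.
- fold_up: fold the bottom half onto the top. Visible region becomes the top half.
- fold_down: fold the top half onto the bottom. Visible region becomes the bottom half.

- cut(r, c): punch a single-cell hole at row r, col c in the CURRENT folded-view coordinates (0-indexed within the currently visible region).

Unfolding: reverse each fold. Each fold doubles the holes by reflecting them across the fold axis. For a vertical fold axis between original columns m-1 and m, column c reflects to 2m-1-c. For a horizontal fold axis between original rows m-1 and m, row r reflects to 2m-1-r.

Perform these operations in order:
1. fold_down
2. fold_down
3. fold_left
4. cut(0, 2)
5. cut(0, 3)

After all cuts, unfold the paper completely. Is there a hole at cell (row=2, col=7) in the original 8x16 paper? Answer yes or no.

Op 1 fold_down: fold axis h@4; visible region now rows[4,8) x cols[0,16) = 4x16
Op 2 fold_down: fold axis h@6; visible region now rows[6,8) x cols[0,16) = 2x16
Op 3 fold_left: fold axis v@8; visible region now rows[6,8) x cols[0,8) = 2x8
Op 4 cut(0, 2): punch at orig (6,2); cuts so far [(6, 2)]; region rows[6,8) x cols[0,8) = 2x8
Op 5 cut(0, 3): punch at orig (6,3); cuts so far [(6, 2), (6, 3)]; region rows[6,8) x cols[0,8) = 2x8
Unfold 1 (reflect across v@8): 4 holes -> [(6, 2), (6, 3), (6, 12), (6, 13)]
Unfold 2 (reflect across h@6): 8 holes -> [(5, 2), (5, 3), (5, 12), (5, 13), (6, 2), (6, 3), (6, 12), (6, 13)]
Unfold 3 (reflect across h@4): 16 holes -> [(1, 2), (1, 3), (1, 12), (1, 13), (2, 2), (2, 3), (2, 12), (2, 13), (5, 2), (5, 3), (5, 12), (5, 13), (6, 2), (6, 3), (6, 12), (6, 13)]
Holes: [(1, 2), (1, 3), (1, 12), (1, 13), (2, 2), (2, 3), (2, 12), (2, 13), (5, 2), (5, 3), (5, 12), (5, 13), (6, 2), (6, 3), (6, 12), (6, 13)]

Answer: no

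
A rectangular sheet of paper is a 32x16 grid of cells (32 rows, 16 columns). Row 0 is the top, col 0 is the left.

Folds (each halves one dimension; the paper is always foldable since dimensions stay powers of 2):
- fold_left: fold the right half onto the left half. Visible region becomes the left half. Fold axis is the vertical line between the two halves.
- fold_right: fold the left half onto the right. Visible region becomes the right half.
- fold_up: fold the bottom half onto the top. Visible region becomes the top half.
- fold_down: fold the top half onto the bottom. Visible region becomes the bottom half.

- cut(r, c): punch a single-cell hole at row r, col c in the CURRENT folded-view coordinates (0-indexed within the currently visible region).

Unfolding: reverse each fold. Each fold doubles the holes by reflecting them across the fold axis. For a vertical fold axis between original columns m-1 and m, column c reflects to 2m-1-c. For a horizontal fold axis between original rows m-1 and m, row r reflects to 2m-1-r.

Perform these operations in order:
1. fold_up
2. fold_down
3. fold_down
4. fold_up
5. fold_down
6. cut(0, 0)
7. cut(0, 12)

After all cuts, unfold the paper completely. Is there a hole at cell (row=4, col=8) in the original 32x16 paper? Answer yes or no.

Op 1 fold_up: fold axis h@16; visible region now rows[0,16) x cols[0,16) = 16x16
Op 2 fold_down: fold axis h@8; visible region now rows[8,16) x cols[0,16) = 8x16
Op 3 fold_down: fold axis h@12; visible region now rows[12,16) x cols[0,16) = 4x16
Op 4 fold_up: fold axis h@14; visible region now rows[12,14) x cols[0,16) = 2x16
Op 5 fold_down: fold axis h@13; visible region now rows[13,14) x cols[0,16) = 1x16
Op 6 cut(0, 0): punch at orig (13,0); cuts so far [(13, 0)]; region rows[13,14) x cols[0,16) = 1x16
Op 7 cut(0, 12): punch at orig (13,12); cuts so far [(13, 0), (13, 12)]; region rows[13,14) x cols[0,16) = 1x16
Unfold 1 (reflect across h@13): 4 holes -> [(12, 0), (12, 12), (13, 0), (13, 12)]
Unfold 2 (reflect across h@14): 8 holes -> [(12, 0), (12, 12), (13, 0), (13, 12), (14, 0), (14, 12), (15, 0), (15, 12)]
Unfold 3 (reflect across h@12): 16 holes -> [(8, 0), (8, 12), (9, 0), (9, 12), (10, 0), (10, 12), (11, 0), (11, 12), (12, 0), (12, 12), (13, 0), (13, 12), (14, 0), (14, 12), (15, 0), (15, 12)]
Unfold 4 (reflect across h@8): 32 holes -> [(0, 0), (0, 12), (1, 0), (1, 12), (2, 0), (2, 12), (3, 0), (3, 12), (4, 0), (4, 12), (5, 0), (5, 12), (6, 0), (6, 12), (7, 0), (7, 12), (8, 0), (8, 12), (9, 0), (9, 12), (10, 0), (10, 12), (11, 0), (11, 12), (12, 0), (12, 12), (13, 0), (13, 12), (14, 0), (14, 12), (15, 0), (15, 12)]
Unfold 5 (reflect across h@16): 64 holes -> [(0, 0), (0, 12), (1, 0), (1, 12), (2, 0), (2, 12), (3, 0), (3, 12), (4, 0), (4, 12), (5, 0), (5, 12), (6, 0), (6, 12), (7, 0), (7, 12), (8, 0), (8, 12), (9, 0), (9, 12), (10, 0), (10, 12), (11, 0), (11, 12), (12, 0), (12, 12), (13, 0), (13, 12), (14, 0), (14, 12), (15, 0), (15, 12), (16, 0), (16, 12), (17, 0), (17, 12), (18, 0), (18, 12), (19, 0), (19, 12), (20, 0), (20, 12), (21, 0), (21, 12), (22, 0), (22, 12), (23, 0), (23, 12), (24, 0), (24, 12), (25, 0), (25, 12), (26, 0), (26, 12), (27, 0), (27, 12), (28, 0), (28, 12), (29, 0), (29, 12), (30, 0), (30, 12), (31, 0), (31, 12)]
Holes: [(0, 0), (0, 12), (1, 0), (1, 12), (2, 0), (2, 12), (3, 0), (3, 12), (4, 0), (4, 12), (5, 0), (5, 12), (6, 0), (6, 12), (7, 0), (7, 12), (8, 0), (8, 12), (9, 0), (9, 12), (10, 0), (10, 12), (11, 0), (11, 12), (12, 0), (12, 12), (13, 0), (13, 12), (14, 0), (14, 12), (15, 0), (15, 12), (16, 0), (16, 12), (17, 0), (17, 12), (18, 0), (18, 12), (19, 0), (19, 12), (20, 0), (20, 12), (21, 0), (21, 12), (22, 0), (22, 12), (23, 0), (23, 12), (24, 0), (24, 12), (25, 0), (25, 12), (26, 0), (26, 12), (27, 0), (27, 12), (28, 0), (28, 12), (29, 0), (29, 12), (30, 0), (30, 12), (31, 0), (31, 12)]

Answer: no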